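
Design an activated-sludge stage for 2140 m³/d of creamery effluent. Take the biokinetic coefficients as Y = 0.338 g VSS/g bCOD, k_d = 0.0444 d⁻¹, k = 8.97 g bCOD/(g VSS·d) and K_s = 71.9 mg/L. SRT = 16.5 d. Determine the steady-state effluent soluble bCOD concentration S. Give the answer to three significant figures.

S ≈ 2.58 mg/L

For a completely mixed reactor with recycle the Lawrence–McCarty relation gives S = K_s·(1 + k_d·θ_c) / [θ_c·(Y·k − k_d) − 1] = 71.9 × (1 + 0.0444 × 16.5) / [16.5 × (0.338 × 8.97 − 0.0444) − 1] = 124.6 / 48.29 = 2.580 mg/L.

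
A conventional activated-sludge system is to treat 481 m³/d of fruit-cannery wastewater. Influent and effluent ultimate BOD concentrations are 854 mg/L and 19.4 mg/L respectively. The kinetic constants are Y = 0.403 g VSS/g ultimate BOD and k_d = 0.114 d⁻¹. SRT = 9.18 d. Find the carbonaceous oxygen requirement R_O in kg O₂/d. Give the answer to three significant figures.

Correct the yield for decay: Y_obs = Y/(1 + k_d θ_c) = 0.403 / (1 + 0.114 × 9.18) = 0.403 / 2.047 = 0.1969.
ΔS = 854 − 19.4 = 834.6 mg/L, so the substrate removal rate is 481 × 834.6/1000 = 401.4 kg ultimate BOD/d.
Biomass synthesised: P_X = Y_obs × 401.4 = 79.05 kg VSS/d.
R_O = Q·(S₀ − S) − 1.42·P_X = 401.4 − 1.42 × 79.05 = 289.2 kg O₂/d.

R_O ≈ 289 kg O₂/d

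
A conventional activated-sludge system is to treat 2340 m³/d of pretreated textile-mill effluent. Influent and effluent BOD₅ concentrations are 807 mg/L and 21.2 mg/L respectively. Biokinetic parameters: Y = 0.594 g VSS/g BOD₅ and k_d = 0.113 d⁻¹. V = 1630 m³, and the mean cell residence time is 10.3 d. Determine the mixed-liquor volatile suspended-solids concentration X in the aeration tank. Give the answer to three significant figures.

X ≈ 3190 mg/L

From V·X·(1 + k_d·θ_c) = Y·Q·(S₀ − S)·θ_c: X = 0.594 × 2340 × (807 − 21.2) × 10.3 / [1630 × (1 + 0.113 × 10.3)] = 3190 mg/L.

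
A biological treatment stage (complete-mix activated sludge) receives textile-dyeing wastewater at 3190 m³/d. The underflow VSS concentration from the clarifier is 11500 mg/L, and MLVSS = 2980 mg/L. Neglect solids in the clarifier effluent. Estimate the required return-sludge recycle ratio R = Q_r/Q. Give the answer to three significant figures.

Solids balance on the clarifier gives (1+R)X = R·X_r, so R = X/(X_r − X) = 2980 / (11500 − 2980) = 0.3498.

R ≈ 0.350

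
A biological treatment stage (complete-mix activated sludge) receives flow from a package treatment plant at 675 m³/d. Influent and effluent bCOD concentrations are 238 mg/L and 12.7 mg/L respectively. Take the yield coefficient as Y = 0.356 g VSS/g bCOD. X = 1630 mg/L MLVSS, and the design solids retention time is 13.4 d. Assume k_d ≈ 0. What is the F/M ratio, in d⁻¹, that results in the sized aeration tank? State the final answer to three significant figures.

F/M ≈ 0.221 d⁻¹

V·X = Y·Q·ΔS·θ_c gives V = 0.356 × 675 × (238 − 12.7) × 13.4 / 1630 = 445.1 m³.
F/M = applied load / biomass = Q·S₀/(V·X) = 675 × 238 / (445.1 × 1630) = 0.2214 d⁻¹.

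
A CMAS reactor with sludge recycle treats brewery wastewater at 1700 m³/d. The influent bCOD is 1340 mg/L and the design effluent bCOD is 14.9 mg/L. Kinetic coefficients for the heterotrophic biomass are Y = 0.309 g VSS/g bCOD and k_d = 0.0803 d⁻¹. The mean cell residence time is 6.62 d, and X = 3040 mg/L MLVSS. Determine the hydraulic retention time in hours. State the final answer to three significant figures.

Steady-state biomass mass balance: V·X·(1 + k_d·θ_c) = Y·Q·(S₀ − S)·θ_c, so V = 0.309 × 1700 × (1340 − 14.9) × 6.62 / [3040 × (1 + 0.0803 × 6.62)] = 4.61×10^6 / 4656 = 989.7 m³.
τ = V/Q = 989.7/1700 = 0.5822 d, or 13.97 h.

τ ≈ 14.0 h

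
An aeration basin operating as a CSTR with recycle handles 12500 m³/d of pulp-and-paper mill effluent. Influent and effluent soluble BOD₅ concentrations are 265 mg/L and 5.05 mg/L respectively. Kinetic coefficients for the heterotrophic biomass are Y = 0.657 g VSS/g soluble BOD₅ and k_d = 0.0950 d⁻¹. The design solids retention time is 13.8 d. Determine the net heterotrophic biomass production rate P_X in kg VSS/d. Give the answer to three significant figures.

Correct the yield for decay: Y_obs = Y/(1 + k_d θ_c) = 0.657 / (1 + 0.0950 × 13.8) = 0.657 / 2.311 = 0.2843.
Mass of soluble BOD₅ removed per day: Q(S₀ − S) = 12500 × 259.9 g/m³ = 3249 kg/d.
Biomass produced: P_X = Y_obs·Q·ΔS = 0.2843 × 3249 ≈ 923.8 kg VSS/d.

P_X ≈ 924 kg VSS/d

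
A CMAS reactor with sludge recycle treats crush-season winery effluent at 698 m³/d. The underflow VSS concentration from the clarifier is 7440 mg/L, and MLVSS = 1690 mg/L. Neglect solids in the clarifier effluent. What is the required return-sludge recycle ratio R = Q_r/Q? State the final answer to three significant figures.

R ≈ 0.294

Mass balance around the secondary clarifier (neglecting effluent solids): R = X / (X_r − X) = 1690 / (7440 − 1690) = 0.2939.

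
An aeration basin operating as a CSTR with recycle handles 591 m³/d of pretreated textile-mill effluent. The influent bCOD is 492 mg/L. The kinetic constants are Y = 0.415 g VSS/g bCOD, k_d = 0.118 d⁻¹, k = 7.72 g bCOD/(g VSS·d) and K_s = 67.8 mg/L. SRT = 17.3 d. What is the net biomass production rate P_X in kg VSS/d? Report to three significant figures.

Effluent substrate depends only on kinetics and SRT: S = K_s(1 + k_d θ_c) / [θ_c(Yk − k_d) − 1] = 67.8 × (1 + 0.118 × 17.3) / [17.3 × (0.415 × 7.72 − 0.118) − 1] = 206.2 / 52.38 = 3.936 mg/L.
Correct the yield for decay: Y_obs = Y/(1 + k_d θ_c) = 0.415 / (1 + 0.118 × 17.3) = 0.415 / 3.041 = 0.1365.
ΔS = 492 − 3.94 = 488.1 mg/L, so the substrate removal rate is 591 × 488.1/1000 = 288.4 kg bCOD/d.
So the net sludge growth is P_X = 0.1365 × 288.4 = 39.36 kg VSS/d.

P_X ≈ 39.4 kg VSS/d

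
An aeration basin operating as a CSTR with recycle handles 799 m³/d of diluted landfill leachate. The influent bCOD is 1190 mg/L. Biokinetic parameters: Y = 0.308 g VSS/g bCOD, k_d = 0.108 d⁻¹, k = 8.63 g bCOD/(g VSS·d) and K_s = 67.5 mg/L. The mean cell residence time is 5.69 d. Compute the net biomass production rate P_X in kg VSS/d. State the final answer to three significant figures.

P_X ≈ 180 kg VSS/d

For a completely mixed reactor with recycle the Lawrence–McCarty relation gives S = K_s·(1 + k_d·θ_c) / [θ_c·(Y·k − k_d) − 1] = 67.5 × (1 + 0.108 × 5.69) / [5.69 × (0.308 × 8.63 − 0.108) − 1] = 109.0 / 13.51 = 8.067 mg/L.
Correct the yield for decay: Y_obs = Y/(1 + k_d θ_c) = 0.308 / (1 + 0.108 × 5.69) = 0.308 / 1.615 = 0.1908.
Substrate removed = Q·(S₀ − S) = 799 m³/d × (1190 − 8.07) g/m³ = 9.44×10^5 g/d = 944.4 kg/d.
P_X = Y_obs · Q(S₀ − S) = 0.1908 × 944.4 = 180.2 kg VSS/d.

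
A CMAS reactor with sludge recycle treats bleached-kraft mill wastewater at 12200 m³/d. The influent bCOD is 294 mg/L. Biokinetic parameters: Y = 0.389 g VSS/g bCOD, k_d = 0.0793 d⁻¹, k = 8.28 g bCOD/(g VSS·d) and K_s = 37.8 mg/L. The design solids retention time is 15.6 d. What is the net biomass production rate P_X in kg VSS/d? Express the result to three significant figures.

Effluent substrate depends only on kinetics and SRT: S = K_s(1 + k_d θ_c) / [θ_c(Yk − k_d) − 1] = 37.8 × (1 + 0.0793 × 15.6) / [15.6 × (0.389 × 8.28 − 0.0793) − 1] = 84.56 / 48.01 = 1.761 mg/L.
Observed yield with endogenous decay: Y_obs = Y / (1 + k_d·θ_c) = 0.389 / (1 + 0.0793 × 15.6) = 0.389 / 2.237 = 0.1739 g VSS/g bCOD.
ΔS = 294 − 1.76 = 292.2 mg/L, so the substrate removal rate is 12200 × 292.2/1000 = 3565 kg bCOD/d.
Biomass produced: P_X = Y_obs·Q·ΔS = 0.1739 × 3565 ≈ 620.0 kg VSS/d.

P_X ≈ 620 kg VSS/d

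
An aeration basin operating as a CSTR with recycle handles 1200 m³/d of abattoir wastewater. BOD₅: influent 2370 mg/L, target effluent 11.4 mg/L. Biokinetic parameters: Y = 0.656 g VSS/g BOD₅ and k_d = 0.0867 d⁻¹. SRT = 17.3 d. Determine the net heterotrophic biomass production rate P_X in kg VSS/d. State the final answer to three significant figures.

P_X ≈ 743 kg VSS/d

Correct the yield for decay: Y_obs = Y/(1 + k_d θ_c) = 0.656 / (1 + 0.0867 × 17.3) = 0.656 / 2.500 = 0.2624.
ΔS = 2370 − 11.4 = 2359 mg/L, so the substrate removal rate is 1200 × 2359/1000 = 2830 kg BOD₅/d.
So the net sludge growth is P_X = 0.2624 × 2830 = 742.7 kg VSS/d.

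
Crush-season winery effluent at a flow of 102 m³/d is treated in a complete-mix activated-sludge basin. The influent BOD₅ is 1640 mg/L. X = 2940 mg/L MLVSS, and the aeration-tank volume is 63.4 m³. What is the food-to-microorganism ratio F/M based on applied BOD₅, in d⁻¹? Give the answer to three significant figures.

Food-to-microorganism ratio F/M = Q S₀ / (V X) = 102 × 1640 / (63.40 × 2940) = 0.8974 d⁻¹.

F/M ≈ 0.897 d⁻¹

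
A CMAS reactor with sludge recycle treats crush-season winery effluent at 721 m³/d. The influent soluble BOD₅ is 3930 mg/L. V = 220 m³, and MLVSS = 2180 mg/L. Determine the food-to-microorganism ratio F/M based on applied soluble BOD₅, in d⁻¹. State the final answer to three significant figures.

Food-to-microorganism ratio F/M = Q S₀ / (V X) = 721 × 3930 / (220.0 × 2180) = 5.908 d⁻¹.

F/M ≈ 5.91 d⁻¹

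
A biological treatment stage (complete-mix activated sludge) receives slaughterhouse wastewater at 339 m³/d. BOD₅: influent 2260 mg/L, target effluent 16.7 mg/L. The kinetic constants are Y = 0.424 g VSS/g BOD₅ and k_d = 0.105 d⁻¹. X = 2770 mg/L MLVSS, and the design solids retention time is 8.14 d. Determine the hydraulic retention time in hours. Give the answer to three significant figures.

Rearranging the biomass balance for a CMAS with decay, V = Y·Q·ΔS·θ_c / [X·(1+k_d θ_c)] = 0.424 × 339 × (2260 − 16.7) × 8.14 / [2770 × (1 + 0.105 × 8.14)] = 2.62×10^6 / 5138 = 510.9 m³.
τ = V/Q = 510.9/339 = 1.507 d, or 36.17 h.

τ ≈ 36.2 h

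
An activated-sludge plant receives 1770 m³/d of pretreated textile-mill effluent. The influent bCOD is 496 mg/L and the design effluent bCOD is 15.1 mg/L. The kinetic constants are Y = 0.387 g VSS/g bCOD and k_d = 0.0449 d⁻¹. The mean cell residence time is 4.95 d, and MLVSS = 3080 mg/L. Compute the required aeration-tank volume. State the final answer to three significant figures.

Rearranging the biomass balance for a CMAS with decay, V = Y·Q·ΔS·θ_c / [X·(1+k_d θ_c)] = 0.387 × 1770 × (496 − 15.1) × 4.95 / [3080 × (1 + 0.0449 × 4.95)] = 1.63×10^6 / 3765 = 433.1 m³.

V ≈ 433 m³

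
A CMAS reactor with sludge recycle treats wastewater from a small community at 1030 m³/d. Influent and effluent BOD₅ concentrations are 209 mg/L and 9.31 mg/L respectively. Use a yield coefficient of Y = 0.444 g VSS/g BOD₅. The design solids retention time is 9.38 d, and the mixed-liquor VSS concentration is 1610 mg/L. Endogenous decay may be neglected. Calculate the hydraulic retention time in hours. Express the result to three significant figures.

With k_d = 0 the design equation reduces to V = Y Q (S₀−S) θ_c / X = 0.444 × 1030 × (209 − 9.31) × 9.38 / 1610 = 532.1 m³.
Hydraulic retention time τ = V/Q = 532.1 / 1030 = 0.5166 d = 12.40 h.

τ ≈ 12.4 h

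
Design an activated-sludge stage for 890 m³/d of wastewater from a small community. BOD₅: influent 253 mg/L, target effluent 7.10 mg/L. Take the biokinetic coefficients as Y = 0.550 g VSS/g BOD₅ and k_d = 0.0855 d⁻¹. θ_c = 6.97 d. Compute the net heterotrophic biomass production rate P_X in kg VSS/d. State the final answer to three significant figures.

P_X ≈ 75.4 kg VSS/d

The observed yield is Y_obs = Y/(1 + k_d·θ_c) = 0.550 / (1 + 0.0855 × 6.97) = 0.550 / 1.596 = 0.3446 g VSS per g BOD₅ removed.
ΔS = 253 − 7.10 = 245.9 mg/L, so the substrate removal rate is 890 × 245.9/1000 = 218.9 kg BOD₅/d.
P_X = Y_obs · Q(S₀ − S) = 0.3446 × 218.9 = 75.42 kg VSS/d.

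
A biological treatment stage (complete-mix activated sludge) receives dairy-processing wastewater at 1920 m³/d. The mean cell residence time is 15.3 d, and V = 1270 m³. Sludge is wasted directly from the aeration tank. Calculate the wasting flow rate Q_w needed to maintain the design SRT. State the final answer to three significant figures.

With mixed-liquor wasting, θ_c = V/Q_w, so Q_w = V/θ_c = 1270/15.3 = 83.01 m³/d.

Q_w ≈ 83.0 m³/d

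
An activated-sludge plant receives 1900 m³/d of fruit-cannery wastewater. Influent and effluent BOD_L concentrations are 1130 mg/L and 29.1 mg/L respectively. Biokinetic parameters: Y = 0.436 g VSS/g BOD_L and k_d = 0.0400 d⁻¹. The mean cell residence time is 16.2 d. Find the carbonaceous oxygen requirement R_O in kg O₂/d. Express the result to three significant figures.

R_O ≈ 1310 kg O₂/d

The observed yield is Y_obs = Y/(1 + k_d·θ_c) = 0.436 / (1 + 0.0400 × 16.2) = 0.436 / 1.648 = 0.2646 g VSS per g BOD_L removed.
Q·(S₀ − S) = 1900 × (1130 − 29.1) × 10⁻³ = 2092 kg/d removed.
Biomass synthesised: P_X = Y_obs × 2092 = 553.4 kg VSS/d.
R_O = Q·ΔS − 1.42 P_X = 2092 − 785.8 = 1306 kg O₂/d.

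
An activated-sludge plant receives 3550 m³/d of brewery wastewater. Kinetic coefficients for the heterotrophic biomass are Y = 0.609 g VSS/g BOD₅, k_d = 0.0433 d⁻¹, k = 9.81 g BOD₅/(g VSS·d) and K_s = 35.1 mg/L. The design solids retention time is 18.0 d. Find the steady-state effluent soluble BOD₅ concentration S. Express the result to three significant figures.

S ≈ 0.591 mg/L

Effluent substrate depends only on kinetics and SRT: S = K_s(1 + k_d θ_c) / [θ_c(Yk − k_d) − 1] = 35.1 × (1 + 0.0433 × 18.0) / [18.0 × (0.609 × 9.81 − 0.0433) − 1] = 62.46 / 105.8 = 0.5906 mg/L.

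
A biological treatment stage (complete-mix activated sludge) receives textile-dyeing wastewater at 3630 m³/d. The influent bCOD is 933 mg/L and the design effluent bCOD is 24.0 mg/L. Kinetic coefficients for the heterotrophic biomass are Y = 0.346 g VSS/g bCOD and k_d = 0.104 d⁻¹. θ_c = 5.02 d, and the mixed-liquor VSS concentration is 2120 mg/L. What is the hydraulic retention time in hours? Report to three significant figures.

τ ≈ 11.7 h

Rearranging the biomass balance for a CMAS with decay, V = Y·Q·ΔS·θ_c / [X·(1+k_d θ_c)] = 0.346 × 3630 × (933 − 24.0) × 5.02 / [2120 × (1 + 0.104 × 5.02)] = 5.73×10^6 / 3227 = 1776 m³.
τ = V/Q = 1776/3630 = 0.4893 d, or 11.74 h.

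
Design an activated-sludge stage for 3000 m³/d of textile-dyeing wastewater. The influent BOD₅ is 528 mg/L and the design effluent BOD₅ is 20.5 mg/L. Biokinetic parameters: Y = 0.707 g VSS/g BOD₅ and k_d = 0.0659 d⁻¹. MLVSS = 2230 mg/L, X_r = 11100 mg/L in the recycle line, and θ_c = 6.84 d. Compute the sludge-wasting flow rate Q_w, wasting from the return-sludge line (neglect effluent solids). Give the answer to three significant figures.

Q_w ≈ 66.8 m³/d

From the SRT design equation V = Y Q (S₀−S) θ_c / [X (1 + k_d θ_c)] = 0.707 × 3000 × (528 − 20.5) × 6.84 / [2230 × (1 + 0.0659 × 6.84)] = 7.36×10^6 / 3235 = 2276 m³.
Wasting from the return line (neglecting effluent solids): Q_w = V·X / (θ_c·X_r) = 2276 × 2230 / (6.84 × 11100) = 66.84 m³/d.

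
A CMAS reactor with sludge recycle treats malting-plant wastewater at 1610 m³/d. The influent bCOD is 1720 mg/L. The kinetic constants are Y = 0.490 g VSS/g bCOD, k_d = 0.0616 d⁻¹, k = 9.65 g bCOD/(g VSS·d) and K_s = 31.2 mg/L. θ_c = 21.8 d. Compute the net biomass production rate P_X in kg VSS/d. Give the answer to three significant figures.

Effluent substrate depends only on kinetics and SRT: S = K_s(1 + k_d θ_c) / [θ_c(Yk − k_d) − 1] = 31.2 × (1 + 0.0616 × 21.8) / [21.8 × (0.490 × 9.65 − 0.0616) − 1] = 73.10 / 100.7 = 0.7256 mg/L.
Observed yield with endogenous decay: Y_obs = Y / (1 + k_d·θ_c) = 0.490 / (1 + 0.0616 × 21.8) = 0.490 / 2.343 = 0.2091 g VSS/g bCOD.
Substrate removed = Q·(S₀ − S) = 1610 m³/d × (1720 − 0.726) g/m³ = 2.77×10^6 g/d = 2768 kg/d.
P_X = Y_obs · Q(S₀ − S) = 0.2091 × 2768 = 578.9 kg VSS/d.

P_X ≈ 579 kg VSS/d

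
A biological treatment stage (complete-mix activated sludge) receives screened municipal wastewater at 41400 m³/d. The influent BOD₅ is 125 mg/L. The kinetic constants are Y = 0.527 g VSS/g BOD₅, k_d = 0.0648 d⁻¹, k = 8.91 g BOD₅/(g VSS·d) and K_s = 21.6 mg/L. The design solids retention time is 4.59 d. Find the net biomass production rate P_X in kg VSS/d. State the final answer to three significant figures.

For a completely mixed reactor with recycle the Lawrence–McCarty relation gives S = K_s·(1 + k_d·θ_c) / [θ_c·(Y·k − k_d) − 1] = 21.6 × (1 + 0.0648 × 4.59) / [4.59 × (0.527 × 8.91 − 0.0648) − 1] = 28.02 / 20.26 = 1.384 mg/L.
Y_obs = Y / (1 + k_d θ_c) = 0.527 / (1 + 0.0648 × 4.59) = 0.527 / 1.297 = 0.4062.
Substrate removed = Q·(S₀ − S) = 41400 m³/d × (125 − 1.38) g/m³ = 5.12×10^6 g/d = 5118 kg/d.
So the net sludge growth is P_X = 0.4062 × 5118 = 2079 kg VSS/d.

P_X ≈ 2080 kg VSS/d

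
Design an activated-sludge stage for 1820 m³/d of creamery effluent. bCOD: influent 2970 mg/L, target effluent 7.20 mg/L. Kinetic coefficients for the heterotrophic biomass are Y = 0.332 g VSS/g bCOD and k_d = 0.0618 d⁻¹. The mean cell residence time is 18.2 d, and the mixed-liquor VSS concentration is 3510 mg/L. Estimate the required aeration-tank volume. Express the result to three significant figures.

Rearranging the biomass balance for a CMAS with decay, V = Y·Q·ΔS·θ_c / [X·(1+k_d θ_c)] = 0.332 × 1820 × (2970 − 7.20) × 18.2 / [3510 × (1 + 0.0618 × 18.2)] = 3.26×10^7 / 7458 = 4369 m³.

V ≈ 4370 m³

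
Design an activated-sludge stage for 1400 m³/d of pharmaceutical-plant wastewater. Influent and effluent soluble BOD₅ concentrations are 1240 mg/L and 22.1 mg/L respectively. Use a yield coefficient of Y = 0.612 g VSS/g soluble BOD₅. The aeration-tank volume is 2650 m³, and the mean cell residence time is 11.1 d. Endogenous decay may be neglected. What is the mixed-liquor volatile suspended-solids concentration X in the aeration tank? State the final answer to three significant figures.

Without decay, X = Y Q (S₀−S) θ_c / V = 0.612 × 1400 × (1240 − 22.1) × 11.1 / 2650 = 4371 mg/L.

X ≈ 4370 mg/L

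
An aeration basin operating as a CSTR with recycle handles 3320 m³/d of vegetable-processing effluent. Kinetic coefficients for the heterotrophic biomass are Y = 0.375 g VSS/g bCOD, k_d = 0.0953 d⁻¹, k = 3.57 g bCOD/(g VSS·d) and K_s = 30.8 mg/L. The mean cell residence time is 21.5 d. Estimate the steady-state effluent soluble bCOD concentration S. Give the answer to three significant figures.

S ≈ 3.65 mg/L

From the Monod/SRT balance for a CMAS, S = K_s·(1+k_d θ_c)/[θ_c·(Y k − k_d) − 1] = 30.8 × (1 + 0.0953 × 21.5) / [21.5 × (0.375 × 3.57 − 0.0953) − 1] = 93.91 / 25.73 = 3.649 mg/L.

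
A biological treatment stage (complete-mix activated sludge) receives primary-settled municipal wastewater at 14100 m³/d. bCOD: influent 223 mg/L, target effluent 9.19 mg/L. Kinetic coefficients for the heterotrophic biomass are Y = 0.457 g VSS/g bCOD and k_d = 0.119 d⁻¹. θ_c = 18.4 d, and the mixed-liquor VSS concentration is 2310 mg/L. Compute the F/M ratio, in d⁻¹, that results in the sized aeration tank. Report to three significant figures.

F/M ≈ 0.396 d⁻¹

Rearranging the biomass balance for a CMAS with decay, V = Y·Q·ΔS·θ_c / [X·(1+k_d θ_c)] = 0.457 × 14100 × (223 − 9.19) × 18.4 / [2310 × (1 + 0.119 × 18.4)] = 2.54×10^7 / 7368 = 3441 m³.
Food-to-microorganism ratio F/M = Q S₀ / (V X) = 14100 × 223 / (3441 × 2310) = 0.3956 d⁻¹.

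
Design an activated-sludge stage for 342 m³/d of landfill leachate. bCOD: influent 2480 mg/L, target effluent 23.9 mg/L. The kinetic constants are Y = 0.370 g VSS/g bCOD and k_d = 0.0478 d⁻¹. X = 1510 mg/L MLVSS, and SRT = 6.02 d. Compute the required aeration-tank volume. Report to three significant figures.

From the SRT design equation V = Y Q (S₀−S) θ_c / [X (1 + k_d θ_c)] = 0.370 × 342 × (2480 − 23.9) × 6.02 / [1510 × (1 + 0.0478 × 6.02)] = 1.87×10^6 / 1945 = 962.2 m³.

V ≈ 962 m³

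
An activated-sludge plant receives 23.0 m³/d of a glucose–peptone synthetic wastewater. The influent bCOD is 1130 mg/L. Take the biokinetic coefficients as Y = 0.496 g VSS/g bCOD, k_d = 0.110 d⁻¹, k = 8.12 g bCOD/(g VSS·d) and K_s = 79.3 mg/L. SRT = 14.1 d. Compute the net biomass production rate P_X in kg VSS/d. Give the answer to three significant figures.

Effluent substrate depends only on kinetics and SRT: S = K_s(1 + k_d θ_c) / [θ_c(Yk − k_d) − 1] = 79.3 × (1 + 0.110 × 14.1) / [14.1 × (0.496 × 8.12 − 0.110) − 1] = 202.3 / 54.24 = 3.730 mg/L.
Y_obs = Y / (1 + k_d θ_c) = 0.496 / (1 + 0.110 × 14.1) = 0.496 / 2.551 = 0.1944.
Q·(S₀ − S) = 23.0 × (1130 − 3.73) × 10⁻³ = 25.90 kg/d removed.
P_X = Y_obs · Q(S₀ − S) = 0.1944 × 25.90 = 5.037 kg VSS/d.

P_X ≈ 5.04 kg VSS/d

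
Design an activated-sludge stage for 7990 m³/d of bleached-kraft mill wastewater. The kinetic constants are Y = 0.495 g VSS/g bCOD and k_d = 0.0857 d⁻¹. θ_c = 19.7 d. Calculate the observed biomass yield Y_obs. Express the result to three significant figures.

Y_obs = Y / (1 + k_d θ_c) = 0.495 / (1 + 0.0857 × 19.7) = 0.495 / 2.688 = 0.1841.

Y_obs ≈ 0.184 g VSS/g bCOD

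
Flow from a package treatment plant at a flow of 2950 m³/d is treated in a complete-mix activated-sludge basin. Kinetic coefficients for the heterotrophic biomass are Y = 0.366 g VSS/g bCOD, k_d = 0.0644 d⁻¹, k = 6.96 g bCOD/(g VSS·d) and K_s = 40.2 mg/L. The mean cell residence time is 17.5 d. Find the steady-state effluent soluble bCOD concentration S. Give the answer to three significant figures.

From the Monod/SRT balance for a CMAS, S = K_s·(1+k_d θ_c)/[θ_c·(Y k − k_d) − 1] = 40.2 × (1 + 0.0644 × 17.5) / [17.5 × (0.366 × 6.96 − 0.0644) − 1] = 85.51 / 42.45 = 2.014 mg/L.

S ≈ 2.01 mg/L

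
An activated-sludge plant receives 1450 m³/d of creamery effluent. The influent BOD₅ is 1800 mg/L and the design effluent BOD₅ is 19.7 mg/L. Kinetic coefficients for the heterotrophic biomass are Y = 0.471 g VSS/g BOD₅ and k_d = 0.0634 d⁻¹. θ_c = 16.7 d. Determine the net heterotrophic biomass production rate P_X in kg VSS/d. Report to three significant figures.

P_X ≈ 591 kg VSS/d

Observed yield with endogenous decay: Y_obs = Y / (1 + k_d·θ_c) = 0.471 / (1 + 0.0634 × 16.7) = 0.471 / 2.059 = 0.2288 g VSS/g BOD₅.
ΔS = 1800 − 19.7 = 1780 mg/L, so the substrate removal rate is 1450 × 1780/1000 = 2581 kg BOD₅/d.
Net biomass production P_X = Y_obs × Q·(S₀ − S) = 0.2288 × 2581 = 590.6 kg VSS/d.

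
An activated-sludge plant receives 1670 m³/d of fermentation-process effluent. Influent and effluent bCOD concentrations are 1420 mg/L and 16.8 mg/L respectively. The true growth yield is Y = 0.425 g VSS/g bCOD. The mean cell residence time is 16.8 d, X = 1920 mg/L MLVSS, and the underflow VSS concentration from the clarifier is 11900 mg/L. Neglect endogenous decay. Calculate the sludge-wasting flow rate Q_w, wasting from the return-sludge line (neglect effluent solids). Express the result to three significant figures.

Q_w ≈ 83.7 m³/d

V·X = Y·Q·ΔS·θ_c gives V = 0.425 × 1670 × (1420 − 16.8) × 16.8 / 1920 = 8714 m³.
Wasting from the return line (neglecting effluent solids): Q_w = V·X / (θ_c·X_r) = 8714 × 1920 / (16.8 × 11900) = 83.69 m³/d.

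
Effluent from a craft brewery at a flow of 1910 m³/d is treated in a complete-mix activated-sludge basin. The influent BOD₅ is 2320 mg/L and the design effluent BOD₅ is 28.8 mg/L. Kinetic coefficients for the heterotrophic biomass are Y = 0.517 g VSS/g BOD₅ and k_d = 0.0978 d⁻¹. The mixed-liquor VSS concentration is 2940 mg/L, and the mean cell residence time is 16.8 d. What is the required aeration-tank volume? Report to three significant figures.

V ≈ 4890 m³

From the SRT design equation V = Y Q (S₀−S) θ_c / [X (1 + k_d θ_c)] = 0.517 × 1910 × (2320 − 28.8) × 16.8 / [2940 × (1 + 0.0978 × 16.8)] = 3.8×10^7 / 7771 = 4892 m³.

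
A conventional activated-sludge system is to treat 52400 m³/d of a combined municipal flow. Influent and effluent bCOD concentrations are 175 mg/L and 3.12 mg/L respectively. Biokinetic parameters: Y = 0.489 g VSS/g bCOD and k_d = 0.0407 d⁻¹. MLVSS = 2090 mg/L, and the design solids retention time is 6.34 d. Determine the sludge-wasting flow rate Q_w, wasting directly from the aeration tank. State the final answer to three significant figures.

Steady-state biomass mass balance: V·X·(1 + k_d·θ_c) = Y·Q·(S₀ − S)·θ_c, so V = 0.489 × 52400 × (175 − 3.12) × 6.34 / [2090 × (1 + 0.0407 × 6.34)] = 2.79×10^7 / 2629 = 10620 m³.
With mixed-liquor wasting, θ_c = V/Q_w, so Q_w = V/θ_c = 10620/6.34 = 1675 m³/d.

Q_w ≈ 1680 m³/d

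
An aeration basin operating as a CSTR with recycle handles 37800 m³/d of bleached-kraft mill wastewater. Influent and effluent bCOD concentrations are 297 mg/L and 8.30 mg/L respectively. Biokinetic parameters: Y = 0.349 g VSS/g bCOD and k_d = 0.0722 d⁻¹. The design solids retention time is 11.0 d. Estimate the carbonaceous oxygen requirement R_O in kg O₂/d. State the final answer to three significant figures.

R_O ≈ 7900 kg O₂/d

Correct the yield for decay: Y_obs = Y/(1 + k_d θ_c) = 0.349 / (1 + 0.0722 × 11.0) = 0.349 / 1.794 = 0.1945.
Substrate removed = Q·(S₀ − S) = 37800 m³/d × (297 − 8.30) g/m³ = 1.09×10^7 g/d = 10913 kg/d.
Biomass synthesised: P_X = Y_obs × 10913 = 2123 kg VSS/d.
R_O = Q·(S₀ − S) − 1.42·P_X = 10913 − 1.42 × 2123 = 7899 kg O₂/d.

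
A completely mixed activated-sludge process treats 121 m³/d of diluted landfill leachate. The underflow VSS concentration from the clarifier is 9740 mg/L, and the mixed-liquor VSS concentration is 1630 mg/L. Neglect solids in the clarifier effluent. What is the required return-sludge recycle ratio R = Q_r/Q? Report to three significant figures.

R = Q_r/Q = X/(X_r − X) = 1630 / (9740 − 1630) = 0.2010.

R ≈ 0.201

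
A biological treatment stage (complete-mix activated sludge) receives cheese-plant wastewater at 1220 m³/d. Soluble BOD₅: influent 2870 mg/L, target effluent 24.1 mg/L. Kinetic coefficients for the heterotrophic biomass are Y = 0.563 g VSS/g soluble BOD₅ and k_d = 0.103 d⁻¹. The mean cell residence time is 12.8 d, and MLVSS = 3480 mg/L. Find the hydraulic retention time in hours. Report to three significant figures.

Rearranging the biomass balance for a CMAS with decay, V = Y·Q·ΔS·θ_c / [X·(1+k_d θ_c)] = 0.563 × 1220 × (2870 − 24.1) × 12.8 / [3480 × (1 + 0.103 × 12.8)] = 2.5×10^7 / 8068 = 3101 m³.
Hydraulic retention time τ = V/Q = 3101 / 1220 = 2.542 d = 61.01 h.

τ ≈ 61.0 h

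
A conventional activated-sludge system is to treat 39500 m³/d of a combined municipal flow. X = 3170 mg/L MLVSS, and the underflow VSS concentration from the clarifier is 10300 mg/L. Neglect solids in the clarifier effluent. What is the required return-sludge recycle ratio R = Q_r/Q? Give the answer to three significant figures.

R ≈ 0.445

Solids balance on the clarifier gives (1+R)X = R·X_r, so R = X/(X_r − X) = 3170 / (10300 − 3170) = 0.4446.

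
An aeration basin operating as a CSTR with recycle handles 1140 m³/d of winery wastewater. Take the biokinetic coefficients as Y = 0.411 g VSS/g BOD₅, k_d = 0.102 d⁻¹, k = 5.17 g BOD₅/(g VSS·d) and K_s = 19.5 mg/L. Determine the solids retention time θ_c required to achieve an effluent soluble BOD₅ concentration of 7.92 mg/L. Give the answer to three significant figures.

From 1/θ_c = Y·k·S/(K_s + S) − k_d: Y·k·S/(K_s+S) = 0.411 × 5.17 × 7.92 / (19.5 + 7.92) = 0.6137 d⁻¹.
Then 1/θ_c = μ − k_d = 0.6137 − 0.102 = 0.5117 d⁻¹, giving θ_c = 1.954 d.

θ_c ≈ 1.95 d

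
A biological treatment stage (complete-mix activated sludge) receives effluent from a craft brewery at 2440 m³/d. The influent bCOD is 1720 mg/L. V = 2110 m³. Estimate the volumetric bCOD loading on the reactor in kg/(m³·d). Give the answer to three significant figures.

L_v = Q S₀ / V = 2440 × 1720 × 10⁻³ / 2110 = 1.989 kg/(m³·d).

L_v ≈ 1.99 kg bCOD/(m³·d)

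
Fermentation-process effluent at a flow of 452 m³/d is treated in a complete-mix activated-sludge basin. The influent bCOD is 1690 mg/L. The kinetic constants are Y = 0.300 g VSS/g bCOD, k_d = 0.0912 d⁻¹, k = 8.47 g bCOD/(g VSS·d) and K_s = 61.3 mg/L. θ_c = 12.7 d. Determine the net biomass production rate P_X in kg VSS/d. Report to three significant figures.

P_X ≈ 106 kg VSS/d

Effluent substrate depends only on kinetics and SRT: S = K_s(1 + k_d θ_c) / [θ_c(Yk − k_d) − 1] = 61.3 × (1 + 0.0912 × 12.7) / [12.7 × (0.300 × 8.47 − 0.0912) − 1] = 132.3 / 30.11 = 4.394 mg/L.
Correct the yield for decay: Y_obs = Y/(1 + k_d θ_c) = 0.300 / (1 + 0.0912 × 12.7) = 0.300 / 2.158 = 0.1390.
Substrate removed = Q·(S₀ − S) = 452 m³/d × (1690 − 4.39) g/m³ = 7.62×10^5 g/d = 761.9 kg/d.
Biomass produced: P_X = Y_obs·Q·ΔS = 0.1390 × 761.9 ≈ 105.9 kg VSS/d.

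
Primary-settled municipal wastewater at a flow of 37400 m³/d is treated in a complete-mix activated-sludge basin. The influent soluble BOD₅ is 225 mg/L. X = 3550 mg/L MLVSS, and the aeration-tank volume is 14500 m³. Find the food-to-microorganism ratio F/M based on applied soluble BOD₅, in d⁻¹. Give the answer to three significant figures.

F/M = applied load / biomass = Q·S₀/(V·X) = 37400 × 225 / (14500 × 3550) = 0.1635 d⁻¹.

F/M ≈ 0.163 d⁻¹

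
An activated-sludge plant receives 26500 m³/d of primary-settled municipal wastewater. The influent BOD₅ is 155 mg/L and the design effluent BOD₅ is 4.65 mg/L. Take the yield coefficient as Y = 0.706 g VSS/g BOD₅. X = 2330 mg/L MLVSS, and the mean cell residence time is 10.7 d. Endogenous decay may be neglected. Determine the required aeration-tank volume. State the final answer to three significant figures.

Biomass mass balance (decay neglected): V·X = Y·Q·(S₀ − S)·θ_c, so V = 0.706 × 26500 × (155 − 4.65) × 10.7 / 2330 = 12918 m³.

V ≈ 12900 m³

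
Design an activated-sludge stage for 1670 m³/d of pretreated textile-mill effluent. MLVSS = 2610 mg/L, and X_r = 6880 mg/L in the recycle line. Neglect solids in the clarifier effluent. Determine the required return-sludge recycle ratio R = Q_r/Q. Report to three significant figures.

R = Q_r/Q = X/(X_r − X) = 2610 / (6880 − 2610) = 0.6112.

R ≈ 0.611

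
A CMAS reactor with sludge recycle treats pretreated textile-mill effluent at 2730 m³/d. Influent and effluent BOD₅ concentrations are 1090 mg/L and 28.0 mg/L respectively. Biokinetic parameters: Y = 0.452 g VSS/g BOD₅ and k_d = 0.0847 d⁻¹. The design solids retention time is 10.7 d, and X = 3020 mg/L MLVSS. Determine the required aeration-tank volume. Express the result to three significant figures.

V ≈ 2440 m³

From the SRT design equation V = Y Q (S₀−S) θ_c / [X (1 + k_d θ_c)] = 0.452 × 2730 × (1090 − 28.0) × 10.7 / [3020 × (1 + 0.0847 × 10.7)] = 1.4×10^7 / 5757 = 2436 m³.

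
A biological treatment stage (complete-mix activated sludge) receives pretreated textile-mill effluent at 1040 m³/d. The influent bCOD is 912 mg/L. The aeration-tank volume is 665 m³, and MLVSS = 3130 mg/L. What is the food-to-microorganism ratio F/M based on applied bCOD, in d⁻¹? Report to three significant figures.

F/M = applied load / biomass = Q·S₀/(V·X) = 1040 × 912 / (665.0 × 3130) = 0.4557 d⁻¹.

F/M ≈ 0.456 d⁻¹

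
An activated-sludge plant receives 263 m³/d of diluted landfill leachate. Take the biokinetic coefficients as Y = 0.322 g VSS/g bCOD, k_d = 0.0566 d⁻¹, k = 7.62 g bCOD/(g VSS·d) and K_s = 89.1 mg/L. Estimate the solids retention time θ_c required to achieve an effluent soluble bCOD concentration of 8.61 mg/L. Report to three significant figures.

From 1/θ_c = Y·k·S/(K_s + S) − k_d: Y·k·S/(K_s+S) = 0.322 × 7.62 × 8.61 / (89.1 + 8.61) = 0.2162 d⁻¹.
θ_c = 1/(μ − k_d) = 1/(0.2162 − 0.0566) = 1/0.1596 = 6.265 d.

θ_c ≈ 6.27 d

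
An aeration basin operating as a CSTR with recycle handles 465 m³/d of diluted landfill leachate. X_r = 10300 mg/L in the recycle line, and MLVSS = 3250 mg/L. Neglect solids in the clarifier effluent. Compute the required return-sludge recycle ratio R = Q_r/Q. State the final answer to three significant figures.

R ≈ 0.461

Solids balance on the clarifier gives (1+R)X = R·X_r, so R = X/(X_r − X) = 3250 / (10300 − 3250) = 0.4610.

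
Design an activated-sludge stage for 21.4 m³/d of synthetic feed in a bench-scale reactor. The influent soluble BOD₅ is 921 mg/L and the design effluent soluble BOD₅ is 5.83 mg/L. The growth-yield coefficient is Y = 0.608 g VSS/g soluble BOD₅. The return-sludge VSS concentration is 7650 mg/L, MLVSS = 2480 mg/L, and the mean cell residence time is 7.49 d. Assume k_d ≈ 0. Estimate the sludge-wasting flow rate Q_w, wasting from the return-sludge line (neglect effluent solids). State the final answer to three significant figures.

Q_w ≈ 1.56 m³/d

V·X = Y·Q·ΔS·θ_c gives V = 0.608 × 21.4 × (921 − 5.83) × 7.49 / 2480 = 35.96 m³.
Q_w = (V·X)/(θ_c X_r) = 35.96 × 2480 / (7.49 × 7650) = 1.557 m³/d.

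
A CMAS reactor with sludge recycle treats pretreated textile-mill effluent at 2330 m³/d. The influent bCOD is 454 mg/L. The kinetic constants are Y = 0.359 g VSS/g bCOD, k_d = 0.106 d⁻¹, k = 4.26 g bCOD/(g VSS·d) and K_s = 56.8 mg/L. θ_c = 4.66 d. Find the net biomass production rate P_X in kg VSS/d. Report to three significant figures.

P_X ≈ 246 kg VSS/d

For a completely mixed reactor with recycle the Lawrence–McCarty relation gives S = K_s·(1 + k_d·θ_c) / [θ_c·(Y·k − k_d) − 1] = 56.8 × (1 + 0.106 × 4.66) / [4.66 × (0.359 × 4.26 − 0.106) − 1] = 84.86 / 5.633 = 15.06 mg/L.
Correct the yield for decay: Y_obs = Y/(1 + k_d θ_c) = 0.359 / (1 + 0.106 × 4.66) = 0.359 / 1.494 = 0.2403.
Q·(S₀ − S) = 2330 × (454 − 15.1) × 10⁻³ = 1023 kg/d removed.
Net biomass production P_X = Y_obs × Q·(S₀ − S) = 0.2403 × 1023 = 245.7 kg VSS/d.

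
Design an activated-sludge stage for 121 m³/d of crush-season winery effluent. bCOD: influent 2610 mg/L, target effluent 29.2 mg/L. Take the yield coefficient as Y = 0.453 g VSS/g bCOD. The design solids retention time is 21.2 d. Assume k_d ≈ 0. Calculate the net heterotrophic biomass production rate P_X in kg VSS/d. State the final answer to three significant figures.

P_X ≈ 141 kg VSS/d

With endogenous decay neglected, the observed yield equals the true yield: Y_obs = Y = 0.453 g VSS/g bCOD.
Q·(S₀ − S) = 121 × (2610 − 29.2) × 10⁻³ = 312.3 kg/d removed.
So the net sludge growth is P_X = 0.4530 × 312.3 = 141.5 kg VSS/d.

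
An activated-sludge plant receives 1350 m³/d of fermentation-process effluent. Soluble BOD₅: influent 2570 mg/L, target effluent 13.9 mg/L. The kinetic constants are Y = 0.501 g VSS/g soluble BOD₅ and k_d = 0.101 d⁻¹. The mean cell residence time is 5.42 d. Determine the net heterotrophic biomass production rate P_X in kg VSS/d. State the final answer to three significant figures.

P_X ≈ 1120 kg VSS/d

Y_obs = Y / (1 + k_d θ_c) = 0.501 / (1 + 0.101 × 5.42) = 0.501 / 1.547 = 0.3238.
Q·(S₀ − S) = 1350 × (2570 − 13.9) × 10⁻³ = 3451 kg/d removed.
P_X = Y_obs · Q(S₀ − S) = 0.3238 × 3451 = 1117 kg VSS/d.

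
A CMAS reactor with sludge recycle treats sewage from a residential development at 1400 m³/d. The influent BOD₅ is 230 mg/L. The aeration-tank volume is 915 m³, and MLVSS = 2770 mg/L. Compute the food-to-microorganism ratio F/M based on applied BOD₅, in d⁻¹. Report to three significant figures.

F/M = applied load / biomass = Q·S₀/(V·X) = 1400 × 230 / (915.0 × 2770) = 0.1270 d⁻¹.

F/M ≈ 0.127 d⁻¹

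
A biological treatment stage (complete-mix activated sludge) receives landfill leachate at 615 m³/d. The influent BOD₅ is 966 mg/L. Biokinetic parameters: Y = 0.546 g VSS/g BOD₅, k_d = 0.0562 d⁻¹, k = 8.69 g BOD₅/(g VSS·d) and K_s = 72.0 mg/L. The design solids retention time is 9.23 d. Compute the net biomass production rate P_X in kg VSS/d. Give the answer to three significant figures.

From the Monod/SRT balance for a CMAS, S = K_s·(1+k_d θ_c)/[θ_c·(Y k − k_d) − 1] = 72.0 × (1 + 0.0562 × 9.23) / [9.23 × (0.546 × 8.69 − 0.0562) − 1] = 109.3 / 42.28 = 2.587 mg/L.
The observed yield is Y_obs = Y/(1 + k_d·θ_c) = 0.546 / (1 + 0.0562 × 9.23) = 0.546 / 1.519 = 0.3595 g VSS per g BOD₅ removed.
Substrate removed = Q·(S₀ − S) = 615 m³/d × (966 − 2.59) g/m³ = 5.92×10^5 g/d = 592.5 kg/d.
P_X = Y_obs · Q(S₀ − S) = 0.3595 × 592.5 = 213.0 kg VSS/d.

P_X ≈ 213 kg VSS/d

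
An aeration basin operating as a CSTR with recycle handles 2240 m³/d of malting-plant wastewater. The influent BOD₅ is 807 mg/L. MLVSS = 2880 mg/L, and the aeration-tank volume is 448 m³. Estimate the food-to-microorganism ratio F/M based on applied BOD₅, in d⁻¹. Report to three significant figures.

Food-to-microorganism ratio F/M = Q S₀ / (V X) = 2240 × 807 / (448.0 × 2880) = 1.401 d⁻¹.

F/M ≈ 1.40 d⁻¹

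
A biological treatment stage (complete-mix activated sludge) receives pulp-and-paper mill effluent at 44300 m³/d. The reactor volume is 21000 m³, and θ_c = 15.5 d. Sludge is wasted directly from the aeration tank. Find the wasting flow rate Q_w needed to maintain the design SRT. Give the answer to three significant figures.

Wasting from the aeration tank: Q_w = V / θ_c = 21000 / 15.5 = 1355 m³/d.

Q_w ≈ 1350 m³/d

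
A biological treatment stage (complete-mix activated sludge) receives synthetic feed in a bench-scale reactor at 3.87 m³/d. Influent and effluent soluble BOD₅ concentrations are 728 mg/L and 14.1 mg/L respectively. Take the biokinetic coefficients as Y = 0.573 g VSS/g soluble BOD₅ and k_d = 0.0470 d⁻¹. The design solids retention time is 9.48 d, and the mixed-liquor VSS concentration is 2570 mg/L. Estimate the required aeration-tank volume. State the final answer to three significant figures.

V ≈ 4.04 m³

Steady-state biomass mass balance: V·X·(1 + k_d·θ_c) = Y·Q·(S₀ − S)·θ_c, so V = 0.573 × 3.87 × (728 − 14.1) × 9.48 / [2570 × (1 + 0.0470 × 9.48)] = 1.5×10^4 / 3715 = 4.040 m³.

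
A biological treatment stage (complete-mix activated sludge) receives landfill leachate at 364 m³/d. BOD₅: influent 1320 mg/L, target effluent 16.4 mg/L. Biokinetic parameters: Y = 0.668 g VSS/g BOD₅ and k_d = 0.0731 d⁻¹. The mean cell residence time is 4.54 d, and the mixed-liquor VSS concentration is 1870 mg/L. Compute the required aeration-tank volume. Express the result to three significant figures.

V ≈ 578 m³

From the SRT design equation V = Y Q (S₀−S) θ_c / [X (1 + k_d θ_c)] = 0.668 × 364 × (1320 − 16.4) × 4.54 / [1870 × (1 + 0.0731 × 4.54)] = 1.44×10^6 / 2491 = 577.8 m³.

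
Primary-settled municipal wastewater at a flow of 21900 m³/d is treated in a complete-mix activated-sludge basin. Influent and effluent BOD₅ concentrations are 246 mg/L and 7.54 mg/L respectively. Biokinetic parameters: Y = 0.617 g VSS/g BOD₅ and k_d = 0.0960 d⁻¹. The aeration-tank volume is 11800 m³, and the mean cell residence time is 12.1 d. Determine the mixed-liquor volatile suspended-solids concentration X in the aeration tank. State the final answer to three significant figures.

From V·X·(1 + k_d·θ_c) = Y·Q·(S₀ − S)·θ_c: X = 0.617 × 21900 × (246 − 7.54) × 12.1 / [11800 × (1 + 0.0960 × 12.1)] = 1529 mg/L.

X ≈ 1530 mg/L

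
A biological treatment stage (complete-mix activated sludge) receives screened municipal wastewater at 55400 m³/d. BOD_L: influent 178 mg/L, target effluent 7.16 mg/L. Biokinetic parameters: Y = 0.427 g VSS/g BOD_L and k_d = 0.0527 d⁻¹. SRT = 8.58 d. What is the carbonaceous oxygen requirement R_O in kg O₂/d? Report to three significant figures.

R_O ≈ 5510 kg O₂/d

Correct the yield for decay: Y_obs = Y/(1 + k_d θ_c) = 0.427 / (1 + 0.0527 × 8.58) = 0.427 / 1.452 = 0.2940.
Substrate removed = Q·(S₀ − S) = 55400 m³/d × (178 − 7.16) g/m³ = 9.46×10^6 g/d = 9465 kg/d.
Net sludge production P_X = 0.2940 × 9465 = 2783 kg VSS/d.
R_O = Q·ΔS − 1.42 P_X = 9465 − 3952 = 5513 kg O₂/d.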